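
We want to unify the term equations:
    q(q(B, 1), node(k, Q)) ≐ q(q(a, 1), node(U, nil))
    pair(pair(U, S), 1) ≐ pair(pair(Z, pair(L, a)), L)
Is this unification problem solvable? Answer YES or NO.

Decompose q/2: q(B, 1) ≐ q(a, 1),  node(k, Q) ≐ node(U, nil).
Decompose q/2: B ≐ a,  1 ≐ 1.
Bind B := a; no other remaining equation mentions B.
Delete trivial equation 1 ≐ 1.
Decompose node/2: k ≐ U,  Q ≐ nil.
Bind U := k; substituting into the one remaining equation that mentions U gives: pair(pair(k, S), 1) ≐ pair(pair(Z, pair(L, a)), L).
Bind Q := nil; no other remaining equation mentions Q.
Decompose pair/2: pair(k, S) ≐ pair(Z, pair(L, a)),  1 ≐ L.
Decompose pair/2: k ≐ Z,  S ≐ pair(L, a).
Bind Z := k; no other remaining equation mentions Z.
Bind S := pair(L, a); no other remaining equation mentions S.
Bind L := 1. Substituting into the earlier binding gives S := pair(1, a).
No equations remain and no clash or occurs-check failure arose, so a unifier exists.

YES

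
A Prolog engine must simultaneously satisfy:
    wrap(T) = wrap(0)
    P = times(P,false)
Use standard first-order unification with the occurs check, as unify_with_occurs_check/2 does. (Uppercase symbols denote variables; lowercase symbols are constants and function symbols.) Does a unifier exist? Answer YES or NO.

NO

Decompose wrap/1: T = 0.
Bind T := 0; no other remaining equation mentions T.
Occurs check fails: P occurs in times(P,false); the equation P = times(P,false) has no finite solution.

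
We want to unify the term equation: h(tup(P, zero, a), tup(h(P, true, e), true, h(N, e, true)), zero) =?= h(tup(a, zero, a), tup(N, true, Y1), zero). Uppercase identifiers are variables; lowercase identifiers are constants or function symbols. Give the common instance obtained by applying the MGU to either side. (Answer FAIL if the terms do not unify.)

h(tup(a, zero, a), tup(h(a, true, e), true, h(h(a, true, e), e, true)), zero)

Decompose h/3: tup(P, zero, a) =?= tup(a, zero, a),  tup(h(P, true, e), true, h(N, e, true)) =?= tup(N, true, Y1),  zero =?= zero.
Decompose tup/3: P =?= a,  zero =?= zero,  a =?= a.
Bind P := a; substituting into the one remaining equation that mentions P gives: tup(h(a, true, e), true, h(N, e, true)) =?= tup(N, true, Y1).
Delete trivial equation zero =?= zero.
Delete trivial equation a =?= a.
Decompose tup/3: h(a, true, e) =?= N,  true =?= true,  h(N, e, true) =?= Y1.
Bind N := h(a, true, e); substituting into the one remaining equation that mentions N gives: h(h(a, true, e), e, true) =?= Y1.
Delete trivial equation true =?= true.
Bind Y1 := h(h(a, true, e), e, true); no other remaining equation mentions Y1.
Delete trivial equation zero =?= zero.
Applying the MGU to either side gives h(tup(a, zero, a), tup(h(a, true, e), true, h(h(a, true, e), e, true)), zero).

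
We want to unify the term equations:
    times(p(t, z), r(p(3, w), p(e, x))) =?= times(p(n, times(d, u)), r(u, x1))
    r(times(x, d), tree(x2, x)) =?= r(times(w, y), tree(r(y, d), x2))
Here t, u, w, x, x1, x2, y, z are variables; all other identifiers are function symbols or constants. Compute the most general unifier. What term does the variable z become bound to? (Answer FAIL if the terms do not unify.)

times(d, p(3, r(d, d)))

Decompose times/2: p(t, z) =?= p(n, times(d, u)),  r(p(3, w), p(e, x)) =?= r(u, x1).
Decompose p/2: t =?= n,  z =?= times(d, u).
Bind t := n; no other remaining equation mentions t.
Bind z := times(d, u); no other remaining equation mentions z.
Decompose r/2: p(3, w) =?= u,  p(e, x) =?= x1.
Bind u := p(3, w); no other remaining equation mentions u. Substituting into the earlier binding gives z := times(d, p(3, w)).
Bind x1 := p(e, x); no other remaining equation mentions x1.
Decompose r/2: times(x, d) =?= times(w, y),  tree(x2, x) =?= tree(r(y, d), x2).
Decompose times/2: x =?= w,  d =?= y.
Bind x := w; substituting into the one remaining equation that mentions x gives: tree(x2, w) =?= tree(r(y, d), x2). Substituting into the earlier binding gives x1 := p(e, w).
Bind y := d; substituting into the remaining equation gives: tree(x2, w) =?= tree(r(d, d), x2).
Decompose tree/2: x2 =?= r(d, d),  w =?= x2.
Bind x2 := r(d, d); substituting into the remaining equation gives: w =?= r(d, d).
Bind w := r(d, d). Substituting into the earlier bindings gives z := times(d, p(3, r(d, d))), u := p(3, r(d, d)), x1 := p(e, r(d, d)), x := r(d, d).
MGU = { t ↦ n, z ↦ times(d, p(3, r(d, d))), u ↦ p(3, r(d, d)), x1 ↦ p(e, r(d, d)), x ↦ r(d, d), y ↦ d, x2 ↦ r(d, d), w ↦ r(d, d) }, so z ↦ times(d, p(3, r(d, d))).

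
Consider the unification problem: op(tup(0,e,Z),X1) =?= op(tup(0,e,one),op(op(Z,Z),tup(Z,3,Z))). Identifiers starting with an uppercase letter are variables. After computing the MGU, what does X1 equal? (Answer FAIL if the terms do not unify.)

Decompose op/2: tup(0,e,Z) =?= tup(0,e,one),  X1 =?= op(op(Z,Z),tup(Z,3,Z)).
Decompose tup/3: 0 =?= 0,  e =?= e,  Z =?= one.
Delete trivial equation 0 =?= 0.
Delete trivial equation e =?= e.
Bind Z := one; substituting into the remaining equation gives: X1 =?= op(op(one,one),tup(one,3,one)).
Bind X1 := op(op(one,one),tup(one,3,one)).
MGU = { Z := one, X1 := op(op(one,one),tup(one,3,one)) }, so X1 := op(op(one,one),tup(one,3,one)).

op(op(one,one),tup(one,3,one))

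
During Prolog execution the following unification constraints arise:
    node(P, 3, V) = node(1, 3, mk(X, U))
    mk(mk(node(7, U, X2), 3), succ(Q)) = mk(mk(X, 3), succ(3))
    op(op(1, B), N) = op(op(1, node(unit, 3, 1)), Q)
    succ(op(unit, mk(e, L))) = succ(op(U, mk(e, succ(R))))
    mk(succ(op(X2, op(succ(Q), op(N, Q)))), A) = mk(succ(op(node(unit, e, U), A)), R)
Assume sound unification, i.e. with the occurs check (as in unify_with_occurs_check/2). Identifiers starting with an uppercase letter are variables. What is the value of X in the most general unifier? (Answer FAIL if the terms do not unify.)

node(7, unit, node(unit, e, unit))

Decompose node/3: P = 1,  3 = 3,  V = mk(X, U).
Bind P := 1; no other remaining equation mentions P.
Delete trivial equation 3 = 3.
Bind V := mk(X, U); no other remaining equation mentions V.
Decompose mk/2: mk(node(7, U, X2), 3) = mk(X, 3),  succ(Q) = succ(3).
Decompose mk/2: node(7, U, X2) = X,  3 = 3.
Bind X := node(7, U, X2); no other remaining equation mentions X. Substituting into the earlier binding gives V := mk(node(7, U, X2), U).
Delete trivial equation 3 = 3.
Decompose succ/1: Q = 3.
Bind Q := 3; substituting into the 2 remaining equations that mention Q gives: op(op(1, B), N) = op(op(1, node(unit, 3, 1)), 3),  mk(succ(op(X2, op(succ(3), op(N, 3)))), A) = mk(succ(op(node(unit, e, U), A)), R).
Decompose op/2: op(1, B) = op(1, node(unit, 3, 1)),  N = 3.
Decompose op/2: 1 = 1,  B = node(unit, 3, 1).
Delete trivial equation 1 = 1.
Bind B := node(unit, 3, 1); no other remaining equation mentions B.
Bind N := 3; substituting into the one remaining equation that mentions N gives: mk(succ(op(X2, op(succ(3), op(3, 3)))), A) = mk(succ(op(node(unit, e, U), A)), R).
Decompose succ/1: op(unit, mk(e, L)) = op(U, mk(e, succ(R))).
Decompose op/2: unit = U,  mk(e, L) = mk(e, succ(R)).
Bind U := unit; substituting into the one remaining equation that mentions U gives: mk(succ(op(X2, op(succ(3), op(3, 3)))), A) = mk(succ(op(node(unit, e, unit), A)), R). Substituting into the earlier bindings gives V := mk(node(7, unit, X2), unit), X := node(7, unit, X2).
Decompose mk/2: e = e,  L = succ(R).
Delete trivial equation e = e.
Bind L := succ(R); no other remaining equation mentions L.
Decompose mk/2: succ(op(X2, op(succ(3), op(3, 3)))) = succ(op(node(unit, e, unit), A)),  A = R.
Decompose succ/1: op(X2, op(succ(3), op(3, 3))) = op(node(unit, e, unit), A).
Decompose op/2: X2 = node(unit, e, unit),  op(succ(3), op(3, 3)) = A.
Bind X2 := node(unit, e, unit); no other remaining equation mentions X2. Substituting into the earlier bindings gives V := mk(node(7, unit, node(unit, e, unit)), unit), X := node(7, unit, node(unit, e, unit)).
Bind A := op(succ(3), op(3, 3)); substituting into the remaining equation gives: op(succ(3), op(3, 3)) = R.
Bind R := op(succ(3), op(3, 3)). Substituting into the earlier binding gives L := succ(op(succ(3), op(3, 3))).
MGU = { P ↦ 1, V ↦ mk(node(7, unit, node(unit, e, unit)), unit), X ↦ node(7, unit, node(unit, e, unit)), Q ↦ 3, B ↦ node(unit, 3, 1), N ↦ 3, U ↦ unit, L ↦ succ(op(succ(3), op(3, 3))), X2 ↦ node(unit, e, unit), A ↦ op(succ(3), op(3, 3)), R ↦ op(succ(3), op(3, 3)) }, so X ↦ node(7, unit, node(unit, e, unit)).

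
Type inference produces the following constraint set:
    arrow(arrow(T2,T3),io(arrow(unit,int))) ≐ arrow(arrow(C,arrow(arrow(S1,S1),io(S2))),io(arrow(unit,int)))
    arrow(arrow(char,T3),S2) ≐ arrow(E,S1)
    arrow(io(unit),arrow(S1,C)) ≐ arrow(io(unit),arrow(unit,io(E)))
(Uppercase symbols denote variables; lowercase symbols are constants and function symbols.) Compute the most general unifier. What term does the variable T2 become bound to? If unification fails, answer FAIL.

io(arrow(char,arrow(arrow(unit,unit),io(unit))))

Decompose arrow/2: arrow(T2,T3) ≐ arrow(C,arrow(arrow(S1,S1),io(S2))),  io(arrow(unit,int)) ≐ io(arrow(unit,int)).
Decompose arrow/2: T2 ≐ C,  T3 ≐ arrow(arrow(S1,S1),io(S2)).
Bind T2 := C; no other remaining equation mentions T2.
Bind T3 := arrow(arrow(S1,S1),io(S2)); substituting into the one remaining equation that mentions T3 gives: arrow(arrow(char,arrow(arrow(S1,S1),io(S2))),S2) ≐ arrow(E,S1).
Delete trivial equation io(arrow(unit,int)) ≐ io(arrow(unit,int)).
Decompose arrow/2: arrow(char,arrow(arrow(S1,S1),io(S2))) ≐ E,  S2 ≐ S1.
Bind E := arrow(char,arrow(arrow(S1,S1),io(S2))); substituting into the one remaining equation that mentions E gives: arrow(io(unit),arrow(S1,C)) ≐ arrow(io(unit),arrow(unit,io(arrow(char,arrow(arrow(S1,S1),io(S2)))))).
Bind S2 := S1; substituting into the remaining equation gives: arrow(io(unit),arrow(S1,C)) ≐ arrow(io(unit),arrow(unit,io(arrow(char,arrow(arrow(S1,S1),io(S1)))))). Substituting into the earlier bindings gives T3 := arrow(arrow(S1,S1),io(S1)), E := arrow(char,arrow(arrow(S1,S1),io(S1))).
Decompose arrow/2: io(unit) ≐ io(unit),  arrow(S1,C) ≐ arrow(unit,io(arrow(char,arrow(arrow(S1,S1),io(S1))))).
Delete trivial equation io(unit) ≐ io(unit).
Decompose arrow/2: S1 ≐ unit,  C ≐ io(arrow(char,arrow(arrow(S1,S1),io(S1)))).
Bind S1 := unit; substituting into the remaining equation gives: C ≐ io(arrow(char,arrow(arrow(unit,unit),io(unit)))). Substituting into the earlier bindings gives T3 := arrow(arrow(unit,unit),io(unit)), E := arrow(char,arrow(arrow(unit,unit),io(unit))), S2 := unit.
Bind C := io(arrow(char,arrow(arrow(unit,unit),io(unit)))). Substituting into the earlier binding gives T2 := io(arrow(char,arrow(arrow(unit,unit),io(unit)))).
MGU = { T2 ↦ io(arrow(char,arrow(arrow(unit,unit),io(unit)))), T3 ↦ arrow(arrow(unit,unit),io(unit)), E ↦ arrow(char,arrow(arrow(unit,unit),io(unit))), S2 ↦ unit, S1 ↦ unit, C ↦ io(arrow(char,arrow(arrow(unit,unit),io(unit)))) }, so T2 ↦ io(arrow(char,arrow(arrow(unit,unit),io(unit)))).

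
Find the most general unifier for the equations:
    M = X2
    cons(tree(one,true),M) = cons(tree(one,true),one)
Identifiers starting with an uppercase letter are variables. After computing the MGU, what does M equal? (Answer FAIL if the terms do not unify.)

Bind M := X2; substituting into the remaining equation gives: cons(tree(one,true),X2) = cons(tree(one,true),one).
Decompose cons/2: tree(one,true) = tree(one,true),  X2 = one.
Delete trivial equation tree(one,true) = tree(one,true).
Bind X2 := one. Substituting into the earlier binding gives M := one.
MGU = { M -> one, X2 -> one }, so M -> one.

one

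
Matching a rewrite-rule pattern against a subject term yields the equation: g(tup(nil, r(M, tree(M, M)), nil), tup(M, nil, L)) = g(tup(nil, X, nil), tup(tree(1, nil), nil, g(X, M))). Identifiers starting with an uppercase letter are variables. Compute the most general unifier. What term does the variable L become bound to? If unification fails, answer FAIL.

g(r(tree(1, nil), tree(tree(1, nil), tree(1, nil))), tree(1, nil))

Decompose g/2: tup(nil, r(M, tree(M, M)), nil) = tup(nil, X, nil),  tup(M, nil, L) = tup(tree(1, nil), nil, g(X, M)).
Decompose tup/3: nil = nil,  r(M, tree(M, M)) = X,  nil = nil.
Delete trivial equation nil = nil.
Bind X := r(M, tree(M, M)); substituting into the one remaining equation that mentions X gives: tup(M, nil, L) = tup(tree(1, nil), nil, g(r(M, tree(M, M)), M)).
Delete trivial equation nil = nil.
Decompose tup/3: M = tree(1, nil),  nil = nil,  L = g(r(M, tree(M, M)), M).
Bind M := tree(1, nil); substituting into the one remaining equation that mentions M gives: L = g(r(tree(1, nil), tree(tree(1, nil), tree(1, nil))), tree(1, nil)). Substituting into the earlier binding gives X := r(tree(1, nil), tree(tree(1, nil), tree(1, nil))).
Delete trivial equation nil = nil.
Bind L := g(r(tree(1, nil), tree(tree(1, nil), tree(1, nil))), tree(1, nil)).
MGU = { X := r(tree(1, nil), tree(tree(1, nil), tree(1, nil))), M := tree(1, nil), L := g(r(tree(1, nil), tree(tree(1, nil), tree(1, nil))), tree(1, nil)) }, so L := g(r(tree(1, nil), tree(tree(1, nil), tree(1, nil))), tree(1, nil)).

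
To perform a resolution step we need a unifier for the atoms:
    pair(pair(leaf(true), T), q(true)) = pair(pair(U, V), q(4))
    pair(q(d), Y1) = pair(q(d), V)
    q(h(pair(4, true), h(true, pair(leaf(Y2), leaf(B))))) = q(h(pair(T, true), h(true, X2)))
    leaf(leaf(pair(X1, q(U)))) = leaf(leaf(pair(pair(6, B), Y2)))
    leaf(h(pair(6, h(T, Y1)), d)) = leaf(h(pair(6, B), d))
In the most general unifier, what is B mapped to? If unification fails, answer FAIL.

FAIL

Decompose pair/2: pair(leaf(true), T) = pair(U, V),  q(true) = q(4).
Decompose pair/2: leaf(true) = U,  T = V.
Bind U := leaf(true); substituting into the one remaining equation that mentions U gives: leaf(leaf(pair(X1, q(leaf(true))))) = leaf(leaf(pair(pair(6, B), Y2))).
Bind T := V; substituting into the 2 remaining equations that mention T gives: q(h(pair(4, true), h(true, pair(leaf(Y2), leaf(B))))) = q(h(pair(V, true), h(true, X2))),  leaf(h(pair(6, h(V, Y1)), d)) = leaf(h(pair(6, B), d)).
Decompose q/1: true = 4.
Clash: constants true and 4 differ; no unifier exists.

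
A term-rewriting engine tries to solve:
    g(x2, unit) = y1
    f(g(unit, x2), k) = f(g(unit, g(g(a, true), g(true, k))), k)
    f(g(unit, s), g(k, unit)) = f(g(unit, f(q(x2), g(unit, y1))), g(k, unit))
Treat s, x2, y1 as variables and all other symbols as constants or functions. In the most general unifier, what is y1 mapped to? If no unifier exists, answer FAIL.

Bind y1 := g(x2, unit); substituting into the one remaining equation that mentions y1 gives: f(g(unit, s), g(k, unit)) = f(g(unit, f(q(x2), g(unit, g(x2, unit)))), g(k, unit)).
Decompose f/2: g(unit, x2) = g(unit, g(g(a, true), g(true, k))),  k = k.
Decompose g/2: unit = unit,  x2 = g(g(a, true), g(true, k)).
Delete trivial equation unit = unit.
Bind x2 := g(g(a, true), g(true, k)); substituting into the one remaining equation that mentions x2 gives: f(g(unit, s), g(k, unit)) = f(g(unit, f(q(g(g(a, true), g(true, k))), g(unit, g(g(g(a, true), g(true, k)), unit)))), g(k, unit)). Substituting into the earlier binding gives y1 := g(g(g(a, true), g(true, k)), unit).
Delete trivial equation k = k.
Decompose f/2: g(unit, s) = g(unit, f(q(g(g(a, true), g(true, k))), g(unit, g(g(g(a, true), g(true, k)), unit)))),  g(k, unit) = g(k, unit).
Decompose g/2: unit = unit,  s = f(q(g(g(a, true), g(true, k))), g(unit, g(g(g(a, true), g(true, k)), unit))).
Delete trivial equation unit = unit.
Bind s := f(q(g(g(a, true), g(true, k))), g(unit, g(g(g(a, true), g(true, k)), unit))); no other remaining equation mentions s.
Delete trivial equation g(k, unit) = g(k, unit).
MGU = { y1 := g(g(g(a, true), g(true, k)), unit), x2 := g(g(a, true), g(true, k)), s := f(q(g(g(a, true), g(true, k))), g(unit, g(g(g(a, true), g(true, k)), unit))) }, so y1 := g(g(g(a, true), g(true, k)), unit).

g(g(g(a, true), g(true, k)), unit)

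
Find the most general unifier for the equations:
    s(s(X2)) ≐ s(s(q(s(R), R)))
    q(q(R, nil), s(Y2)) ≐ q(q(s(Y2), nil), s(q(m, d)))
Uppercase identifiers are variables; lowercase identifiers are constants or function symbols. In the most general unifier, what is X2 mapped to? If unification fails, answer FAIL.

q(s(s(q(m, d))), s(q(m, d)))

Decompose s/1: s(X2) ≐ s(q(s(R), R)).
Decompose s/1: X2 ≐ q(s(R), R).
Bind X2 := q(s(R), R); no other remaining equation mentions X2.
Decompose q/2: q(R, nil) ≐ q(s(Y2), nil),  s(Y2) ≐ s(q(m, d)).
Decompose q/2: R ≐ s(Y2),  nil ≐ nil.
Bind R := s(Y2); no other remaining equation mentions R. Substituting into the earlier binding gives X2 := q(s(s(Y2)), s(Y2)).
Delete trivial equation nil ≐ nil.
Decompose s/1: Y2 ≐ q(m, d).
Bind Y2 := q(m, d). Substituting into the earlier bindings gives X2 := q(s(s(q(m, d))), s(q(m, d))), R := s(q(m, d)).
MGU = { X2 -> q(s(s(q(m, d))), s(q(m, d))), R -> s(q(m, d)), Y2 -> q(m, d) }, so X2 -> q(s(s(q(m, d))), s(q(m, d))).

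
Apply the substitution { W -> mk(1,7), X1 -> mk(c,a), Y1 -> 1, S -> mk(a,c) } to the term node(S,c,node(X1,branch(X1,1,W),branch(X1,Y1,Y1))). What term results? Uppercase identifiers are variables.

Replace each occurrence of W with mk(1,7).
Replace each occurrence of X1 with mk(c,a).
Replace each occurrence of Y1 with 1.
Replace each occurrence of S with mk(a,c).
Result: node(mk(a,c),c,node(mk(c,a),branch(mk(c,a),1,mk(1,7)),branch(mk(c,a),1,1))).

node(mk(a,c),c,node(mk(c,a),branch(mk(c,a),1,mk(1,7)),branch(mk(c,a),1,1)))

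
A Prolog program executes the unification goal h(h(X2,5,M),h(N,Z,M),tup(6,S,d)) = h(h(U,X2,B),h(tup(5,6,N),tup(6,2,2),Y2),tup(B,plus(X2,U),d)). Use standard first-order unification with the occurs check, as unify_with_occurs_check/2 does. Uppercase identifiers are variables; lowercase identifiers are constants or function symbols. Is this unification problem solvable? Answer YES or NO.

Decompose h/3: h(X2,5,M) = h(U,X2,B),  h(N,Z,M) = h(tup(5,6,N),tup(6,2,2),Y2),  tup(6,S,d) = tup(B,plus(X2,U),d).
Decompose h/3: X2 = U,  5 = X2,  M = B.
Bind X2 := U; substituting into the 2 remaining equations that mention X2 gives: 5 = U,  tup(6,S,d) = tup(B,plus(U,U),d).
Bind U := 5; substituting into the one remaining equation that mentions U gives: tup(6,S,d) = tup(B,plus(5,5),d). Substituting into the earlier binding gives X2 := 5.
Bind M := B; substituting into the one remaining equation that mentions M gives: h(N,Z,B) = h(tup(5,6,N),tup(6,2,2),Y2).
Decompose h/3: N = tup(5,6,N),  Z = tup(6,2,2),  B = Y2.
Occurs check fails: N occurs in tup(5,6,N); the equation N = tup(5,6,N) has no finite solution.

NO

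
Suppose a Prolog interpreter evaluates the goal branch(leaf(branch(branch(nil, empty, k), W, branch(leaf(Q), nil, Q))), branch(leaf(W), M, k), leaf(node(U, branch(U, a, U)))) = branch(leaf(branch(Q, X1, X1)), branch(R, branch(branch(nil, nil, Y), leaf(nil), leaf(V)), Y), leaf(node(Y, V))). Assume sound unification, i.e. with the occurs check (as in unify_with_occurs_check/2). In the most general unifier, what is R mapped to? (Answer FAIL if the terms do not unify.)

leaf(branch(leaf(branch(nil, empty, k)), nil, branch(nil, empty, k)))

Decompose branch/3: leaf(branch(branch(nil, empty, k), W, branch(leaf(Q), nil, Q))) = leaf(branch(Q, X1, X1)),  branch(leaf(W), M, k) = branch(R, branch(branch(nil, nil, Y), leaf(nil), leaf(V)), Y),  leaf(node(U, branch(U, a, U))) = leaf(node(Y, V)).
Decompose leaf/1: branch(branch(nil, empty, k), W, branch(leaf(Q), nil, Q)) = branch(Q, X1, X1).
Decompose branch/3: branch(nil, empty, k) = Q,  W = X1,  branch(leaf(Q), nil, Q) = X1.
Bind Q := branch(nil, empty, k); substituting into the one remaining equation that mentions Q gives: branch(leaf(branch(nil, empty, k)), nil, branch(nil, empty, k)) = X1.
Bind W := X1; substituting into the one remaining equation that mentions W gives: branch(leaf(X1), M, k) = branch(R, branch(branch(nil, nil, Y), leaf(nil), leaf(V)), Y).
Bind X1 := branch(leaf(branch(nil, empty, k)), nil, branch(nil, empty, k)); substituting into the one remaining equation that mentions X1 gives: branch(leaf(branch(leaf(branch(nil, empty, k)), nil, branch(nil, empty, k))), M, k) = branch(R, branch(branch(nil, nil, Y), leaf(nil), leaf(V)), Y). Substituting into the earlier binding gives W := branch(leaf(branch(nil, empty, k)), nil, branch(nil, empty, k)).
Decompose branch/3: leaf(branch(leaf(branch(nil, empty, k)), nil, branch(nil, empty, k))) = R,  M = branch(branch(nil, nil, Y), leaf(nil), leaf(V)),  k = Y.
Bind R := leaf(branch(leaf(branch(nil, empty, k)), nil, branch(nil, empty, k))); no other remaining equation mentions R.
Bind M := branch(branch(nil, nil, Y), leaf(nil), leaf(V)); no other remaining equation mentions M.
Bind Y := k; substituting into the remaining equation gives: leaf(node(U, branch(U, a, U))) = leaf(node(k, V)). Substituting into the earlier binding gives M := branch(branch(nil, nil, k), leaf(nil), leaf(V)).
Decompose leaf/1: node(U, branch(U, a, U)) = node(k, V).
Decompose node/2: U = k,  branch(U, a, U) = V.
Bind U := k; substituting into the remaining equation gives: branch(k, a, k) = V.
Bind V := branch(k, a, k). Substituting into the earlier binding gives M := branch(branch(nil, nil, k), leaf(nil), leaf(branch(k, a, k))).
MGU = { Q -> branch(nil, empty, k), W -> branch(leaf(branch(nil, empty, k)), nil, branch(nil, empty, k)), X1 -> branch(leaf(branch(nil, empty, k)), nil, branch(nil, empty, k)), R -> leaf(branch(leaf(branch(nil, empty, k)), nil, branch(nil, empty, k))), M -> branch(branch(nil, nil, k), leaf(nil), leaf(branch(k, a, k))), Y -> k, U -> k, V -> branch(k, a, k) }, so R -> leaf(branch(leaf(branch(nil, empty, k)), nil, branch(nil, empty, k))).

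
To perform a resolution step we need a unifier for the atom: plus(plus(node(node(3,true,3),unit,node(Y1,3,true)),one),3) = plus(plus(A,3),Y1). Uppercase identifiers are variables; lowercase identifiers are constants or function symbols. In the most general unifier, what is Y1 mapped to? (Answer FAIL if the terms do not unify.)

FAIL

Decompose plus/2: plus(node(node(3,true,3),unit,node(Y1,3,true)),one) = plus(A,3),  3 = Y1.
Decompose plus/2: node(node(3,true,3),unit,node(Y1,3,true)) = A,  one = 3.
Bind A := node(node(3,true,3),unit,node(Y1,3,true)); no other remaining equation mentions A.
Clash: constants one and 3 differ; no unifier exists.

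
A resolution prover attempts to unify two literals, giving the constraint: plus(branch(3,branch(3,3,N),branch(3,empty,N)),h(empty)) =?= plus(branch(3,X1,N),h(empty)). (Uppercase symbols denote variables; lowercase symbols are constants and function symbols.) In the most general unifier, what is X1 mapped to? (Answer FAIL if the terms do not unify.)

FAIL

Decompose plus/2: branch(3,branch(3,3,N),branch(3,empty,N)) =?= branch(3,X1,N),  h(empty) =?= h(empty).
Decompose branch/3: 3 =?= 3,  branch(3,3,N) =?= X1,  branch(3,empty,N) =?= N.
Delete trivial equation 3 =?= 3.
Bind X1 := branch(3,3,N); no other remaining equation mentions X1.
Occurs check fails: N occurs in branch(3,empty,N); the equation N =?= branch(3,empty,N) has no finite solution.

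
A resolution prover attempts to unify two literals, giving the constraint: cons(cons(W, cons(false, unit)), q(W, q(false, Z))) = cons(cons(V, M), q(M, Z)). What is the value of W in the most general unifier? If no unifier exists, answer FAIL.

FAIL

Decompose cons/2: cons(W, cons(false, unit)) = cons(V, M),  q(W, q(false, Z)) = q(M, Z).
Decompose cons/2: W = V,  cons(false, unit) = M.
Bind W := V; substituting into the one remaining equation that mentions W gives: q(V, q(false, Z)) = q(M, Z).
Bind M := cons(false, unit); substituting into the remaining equation gives: q(V, q(false, Z)) = q(cons(false, unit), Z).
Decompose q/2: V = cons(false, unit),  q(false, Z) = Z.
Bind V := cons(false, unit); no other remaining equation mentions V. Substituting into the earlier binding gives W := cons(false, unit).
Occurs check fails: Z occurs in q(false, Z); the equation Z = q(false, Z) has no finite solution.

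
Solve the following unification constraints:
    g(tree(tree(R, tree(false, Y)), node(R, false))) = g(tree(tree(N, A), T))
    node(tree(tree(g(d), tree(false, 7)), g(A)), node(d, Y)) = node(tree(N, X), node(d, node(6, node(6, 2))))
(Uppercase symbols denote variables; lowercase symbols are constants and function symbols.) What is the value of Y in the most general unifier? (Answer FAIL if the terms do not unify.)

Decompose g/1: tree(tree(R, tree(false, Y)), node(R, false)) = tree(tree(N, A), T).
Decompose tree/2: tree(R, tree(false, Y)) = tree(N, A),  node(R, false) = T.
Decompose tree/2: R = N,  tree(false, Y) = A.
Bind R := N; substituting into the one remaining equation that mentions R gives: node(N, false) = T.
Bind A := tree(false, Y); substituting into the one remaining equation that mentions A gives: node(tree(tree(g(d), tree(false, 7)), g(tree(false, Y))), node(d, Y)) = node(tree(N, X), node(d, node(6, node(6, 2)))).
Bind T := node(N, false); no other remaining equation mentions T.
Decompose node/2: tree(tree(g(d), tree(false, 7)), g(tree(false, Y))) = tree(N, X),  node(d, Y) = node(d, node(6, node(6, 2))).
Decompose tree/2: tree(g(d), tree(false, 7)) = N,  g(tree(false, Y)) = X.
Bind N := tree(g(d), tree(false, 7)); no other remaining equation mentions N. Substituting into the earlier bindings gives R := tree(g(d), tree(false, 7)), T := node(tree(g(d), tree(false, 7)), false).
Bind X := g(tree(false, Y)); no other remaining equation mentions X.
Decompose node/2: d = d,  Y = node(6, node(6, 2)).
Delete trivial equation d = d.
Bind Y := node(6, node(6, 2)). Substituting into the earlier bindings gives A := tree(false, node(6, node(6, 2))), X := g(tree(false, node(6, node(6, 2)))).
MGU = { R -> tree(g(d), tree(false, 7)), A -> tree(false, node(6, node(6, 2))), T -> node(tree(g(d), tree(false, 7)), false), N -> tree(g(d), tree(false, 7)), X -> g(tree(false, node(6, node(6, 2)))), Y -> node(6, node(6, 2)) }, so Y -> node(6, node(6, 2)).

node(6, node(6, 2))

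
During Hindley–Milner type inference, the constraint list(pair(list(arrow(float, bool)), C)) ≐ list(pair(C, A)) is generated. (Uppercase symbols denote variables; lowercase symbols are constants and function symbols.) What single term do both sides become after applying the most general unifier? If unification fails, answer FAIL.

Decompose list/1: pair(list(arrow(float, bool)), C) ≐ pair(C, A).
Decompose pair/2: list(arrow(float, bool)) ≐ C,  C ≐ A.
Bind C := list(arrow(float, bool)); substituting into the remaining equation gives: list(arrow(float, bool)) ≐ A.
Bind A := list(arrow(float, bool)).
Applying the MGU to either side gives list(pair(list(arrow(float, bool)), list(arrow(float, bool)))).

list(pair(list(arrow(float, bool)), list(arrow(float, bool))))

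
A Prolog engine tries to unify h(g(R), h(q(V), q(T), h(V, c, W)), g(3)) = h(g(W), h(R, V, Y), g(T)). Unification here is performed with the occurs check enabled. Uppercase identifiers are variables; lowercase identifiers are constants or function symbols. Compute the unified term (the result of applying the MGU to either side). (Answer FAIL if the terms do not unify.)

Decompose h/3: g(R) = g(W),  h(q(V), q(T), h(V, c, W)) = h(R, V, Y),  g(3) = g(T).
Decompose g/1: R = W.
Bind R := W; substituting into the one remaining equation that mentions R gives: h(q(V), q(T), h(V, c, W)) = h(W, V, Y).
Decompose h/3: q(V) = W,  q(T) = V,  h(V, c, W) = Y.
Bind W := q(V); substituting into the one remaining equation that mentions W gives: h(V, c, q(V)) = Y. Substituting into the earlier binding gives R := q(V).
Bind V := q(T); substituting into the one remaining equation that mentions V gives: h(q(T), c, q(q(T))) = Y. Substituting into the earlier bindings gives R := q(q(T)), W := q(q(T)).
Bind Y := h(q(T), c, q(q(T))); no other remaining equation mentions Y.
Decompose g/1: 3 = T.
Bind T := 3. Substituting into the earlier bindings gives R := q(q(3)), W := q(q(3)), V := q(3), Y := h(q(3), c, q(q(3))).
Applying the MGU to either side gives h(g(q(q(3))), h(q(q(3)), q(3), h(q(3), c, q(q(3)))), g(3)).

h(g(q(q(3))), h(q(q(3)), q(3), h(q(3), c, q(q(3)))), g(3))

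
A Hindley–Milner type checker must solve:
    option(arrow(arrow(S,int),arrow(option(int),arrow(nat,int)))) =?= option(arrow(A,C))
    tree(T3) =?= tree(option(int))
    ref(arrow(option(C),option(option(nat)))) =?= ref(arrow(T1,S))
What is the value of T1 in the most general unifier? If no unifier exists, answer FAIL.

option(arrow(option(int),arrow(nat,int)))

Decompose option/1: arrow(arrow(S,int),arrow(option(int),arrow(nat,int))) =?= arrow(A,C).
Decompose arrow/2: arrow(S,int) =?= A,  arrow(option(int),arrow(nat,int)) =?= C.
Bind A := arrow(S,int); no other remaining equation mentions A.
Bind C := arrow(option(int),arrow(nat,int)); substituting into the one remaining equation that mentions C gives: ref(arrow(option(arrow(option(int),arrow(nat,int))),option(option(nat)))) =?= ref(arrow(T1,S)).
Decompose tree/1: T3 =?= option(int).
Bind T3 := option(int); no other remaining equation mentions T3.
Decompose ref/1: arrow(option(arrow(option(int),arrow(nat,int))),option(option(nat))) =?= arrow(T1,S).
Decompose arrow/2: option(arrow(option(int),arrow(nat,int))) =?= T1,  option(option(nat)) =?= S.
Bind T1 := option(arrow(option(int),arrow(nat,int))); no other remaining equation mentions T1.
Bind S := option(option(nat)). Substituting into the earlier binding gives A := arrow(option(option(nat)),int).
MGU = { A := arrow(option(option(nat)),int), C := arrow(option(int),arrow(nat,int)), T3 := option(int), T1 := option(arrow(option(int),arrow(nat,int))), S := option(option(nat)) }, so T1 := option(arrow(option(int),arrow(nat,int))).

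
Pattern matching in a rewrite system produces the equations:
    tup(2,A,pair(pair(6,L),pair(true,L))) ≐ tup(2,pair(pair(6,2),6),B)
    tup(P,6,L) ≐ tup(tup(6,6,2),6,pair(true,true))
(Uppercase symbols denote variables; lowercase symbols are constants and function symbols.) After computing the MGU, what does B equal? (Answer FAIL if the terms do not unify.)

pair(pair(6,pair(true,true)),pair(true,pair(true,true)))

Decompose tup/3: 2 ≐ 2,  A ≐ pair(pair(6,2),6),  pair(pair(6,L),pair(true,L)) ≐ B.
Delete trivial equation 2 ≐ 2.
Bind A := pair(pair(6,2),6); no other remaining equation mentions A.
Bind B := pair(pair(6,L),pair(true,L)); no other remaining equation mentions B.
Decompose tup/3: P ≐ tup(6,6,2),  6 ≐ 6,  L ≐ pair(true,true).
Bind P := tup(6,6,2); no other remaining equation mentions P.
Delete trivial equation 6 ≐ 6.
Bind L := pair(true,true). Substituting into the earlier binding gives B := pair(pair(6,pair(true,true)),pair(true,pair(true,true))).
MGU = { A := pair(pair(6,2),6), B := pair(pair(6,pair(true,true)),pair(true,pair(true,true))), P := tup(6,6,2), L := pair(true,true) }, so B := pair(pair(6,pair(true,true)),pair(true,pair(true,true))).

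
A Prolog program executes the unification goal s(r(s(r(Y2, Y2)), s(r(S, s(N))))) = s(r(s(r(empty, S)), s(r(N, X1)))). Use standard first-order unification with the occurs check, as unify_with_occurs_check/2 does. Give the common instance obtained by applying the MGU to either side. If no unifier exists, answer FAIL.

Decompose s/1: r(s(r(Y2, Y2)), s(r(S, s(N)))) = r(s(r(empty, S)), s(r(N, X1))).
Decompose r/2: s(r(Y2, Y2)) = s(r(empty, S)),  s(r(S, s(N))) = s(r(N, X1)).
Decompose s/1: r(Y2, Y2) = r(empty, S).
Decompose r/2: Y2 = empty,  Y2 = S.
Bind Y2 := empty; substituting into the one remaining equation that mentions Y2 gives: empty = S.
Bind S := empty; substituting into the remaining equation gives: s(r(empty, s(N))) = s(r(N, X1)).
Decompose s/1: r(empty, s(N)) = r(N, X1).
Decompose r/2: empty = N,  s(N) = X1.
Bind N := empty; substituting into the remaining equation gives: s(empty) = X1.
Bind X1 := s(empty).
Applying the MGU to either side gives s(r(s(r(empty, empty)), s(r(empty, s(empty))))).

s(r(s(r(empty, empty)), s(r(empty, s(empty)))))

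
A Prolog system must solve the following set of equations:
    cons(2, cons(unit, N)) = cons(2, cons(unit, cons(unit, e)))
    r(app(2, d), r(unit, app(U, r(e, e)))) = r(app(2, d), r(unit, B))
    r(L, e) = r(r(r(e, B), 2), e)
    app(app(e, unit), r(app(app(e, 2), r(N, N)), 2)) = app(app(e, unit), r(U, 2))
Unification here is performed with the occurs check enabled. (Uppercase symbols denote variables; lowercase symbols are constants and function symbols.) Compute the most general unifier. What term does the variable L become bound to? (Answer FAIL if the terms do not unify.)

Decompose cons/2: 2 = 2,  cons(unit, N) = cons(unit, cons(unit, e)).
Delete trivial equation 2 = 2.
Decompose cons/2: unit = unit,  N = cons(unit, e).
Delete trivial equation unit = unit.
Bind N := cons(unit, e); substituting into the one remaining equation that mentions N gives: app(app(e, unit), r(app(app(e, 2), r(cons(unit, e), cons(unit, e))), 2)) = app(app(e, unit), r(U, 2)).
Decompose r/2: app(2, d) = app(2, d),  r(unit, app(U, r(e, e))) = r(unit, B).
Delete trivial equation app(2, d) = app(2, d).
Decompose r/2: unit = unit,  app(U, r(e, e)) = B.
Delete trivial equation unit = unit.
Bind B := app(U, r(e, e)); substituting into the one remaining equation that mentions B gives: r(L, e) = r(r(r(e, app(U, r(e, e))), 2), e).
Decompose r/2: L = r(r(e, app(U, r(e, e))), 2),  e = e.
Bind L := r(r(e, app(U, r(e, e))), 2); no other remaining equation mentions L.
Delete trivial equation e = e.
Decompose app/2: app(e, unit) = app(e, unit),  r(app(app(e, 2), r(cons(unit, e), cons(unit, e))), 2) = r(U, 2).
Delete trivial equation app(e, unit) = app(e, unit).
Decompose r/2: app(app(e, 2), r(cons(unit, e), cons(unit, e))) = U,  2 = 2.
Bind U := app(app(e, 2), r(cons(unit, e), cons(unit, e))); no other remaining equation mentions U. Substituting into the earlier bindings gives B := app(app(app(e, 2), r(cons(unit, e), cons(unit, e))), r(e, e)), L := r(r(e, app(app(app(e, 2), r(cons(unit, e), cons(unit, e))), r(e, e))), 2).
Delete trivial equation 2 = 2.
MGU = { N -> cons(unit, e), B -> app(app(app(e, 2), r(cons(unit, e), cons(unit, e))), r(e, e)), L -> r(r(e, app(app(app(e, 2), r(cons(unit, e), cons(unit, e))), r(e, e))), 2), U -> app(app(e, 2), r(cons(unit, e), cons(unit, e))) }, so L -> r(r(e, app(app(app(e, 2), r(cons(unit, e), cons(unit, e))), r(e, e))), 2).

r(r(e, app(app(app(e, 2), r(cons(unit, e), cons(unit, e))), r(e, e))), 2)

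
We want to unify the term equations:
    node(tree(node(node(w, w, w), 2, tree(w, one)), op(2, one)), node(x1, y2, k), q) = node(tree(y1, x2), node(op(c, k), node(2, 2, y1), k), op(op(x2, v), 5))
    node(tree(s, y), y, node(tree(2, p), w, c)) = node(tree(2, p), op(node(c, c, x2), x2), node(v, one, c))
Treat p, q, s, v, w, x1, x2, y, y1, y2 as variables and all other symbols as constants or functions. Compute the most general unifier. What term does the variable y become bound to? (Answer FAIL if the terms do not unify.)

op(node(c, c, op(2, one)), op(2, one))

Decompose node/3: tree(node(node(w, w, w), 2, tree(w, one)), op(2, one)) = tree(y1, x2),  node(x1, y2, k) = node(op(c, k), node(2, 2, y1), k),  q = op(op(x2, v), 5).
Decompose tree/2: node(node(w, w, w), 2, tree(w, one)) = y1,  op(2, one) = x2.
Bind y1 := node(node(w, w, w), 2, tree(w, one)); substituting into the one remaining equation that mentions y1 gives: node(x1, y2, k) = node(op(c, k), node(2, 2, node(node(w, w, w), 2, tree(w, one))), k).
Bind x2 := op(2, one); substituting into the 2 remaining equations that mention x2 gives: q = op(op(op(2, one), v), 5),  node(tree(s, y), y, node(tree(2, p), w, c)) = node(tree(2, p), op(node(c, c, op(2, one)), op(2, one)), node(v, one, c)).
Decompose node/3: x1 = op(c, k),  y2 = node(2, 2, node(node(w, w, w), 2, tree(w, one))),  k = k.
Bind x1 := op(c, k); no other remaining equation mentions x1.
Bind y2 := node(2, 2, node(node(w, w, w), 2, tree(w, one))); no other remaining equation mentions y2.
Delete trivial equation k = k.
Bind q := op(op(op(2, one), v), 5); no other remaining equation mentions q.
Decompose node/3: tree(s, y) = tree(2, p),  y = op(node(c, c, op(2, one)), op(2, one)),  node(tree(2, p), w, c) = node(v, one, c).
Decompose tree/2: s = 2,  y = p.
Bind s := 2; no other remaining equation mentions s.
Bind y := p; substituting into the one remaining equation that mentions y gives: p = op(node(c, c, op(2, one)), op(2, one)).
Bind p := op(node(c, c, op(2, one)), op(2, one)); substituting into the remaining equation gives: node(tree(2, op(node(c, c, op(2, one)), op(2, one))), w, c) = node(v, one, c). Substituting into the earlier binding gives y := op(node(c, c, op(2, one)), op(2, one)).
Decompose node/3: tree(2, op(node(c, c, op(2, one)), op(2, one))) = v,  w = one,  c = c.
Bind v := tree(2, op(node(c, c, op(2, one)), op(2, one))); no other remaining equation mentions v. Substituting into the earlier binding gives q := op(op(op(2, one), tree(2, op(node(c, c, op(2, one)), op(2, one)))), 5).
Bind w := one; no other remaining equation mentions w. Substituting into the earlier bindings gives y1 := node(node(one, one, one), 2, tree(one, one)), y2 := node(2, 2, node(node(one, one, one), 2, tree(one, one))).
Delete trivial equation c = c.
MGU = { y1 := node(node(one, one, one), 2, tree(one, one)), x2 := op(2, one), x1 := op(c, k), y2 := node(2, 2, node(node(one, one, one), 2, tree(one, one))), q := op(op(op(2, one), tree(2, op(node(c, c, op(2, one)), op(2, one)))), 5), s := 2, y := op(node(c, c, op(2, one)), op(2, one)), p := op(node(c, c, op(2, one)), op(2, one)), v := tree(2, op(node(c, c, op(2, one)), op(2, one))), w := one }, so y := op(node(c, c, op(2, one)), op(2, one)).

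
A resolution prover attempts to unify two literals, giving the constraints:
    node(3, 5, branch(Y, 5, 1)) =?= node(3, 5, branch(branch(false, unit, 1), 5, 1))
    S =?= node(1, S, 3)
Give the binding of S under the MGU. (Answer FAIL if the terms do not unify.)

Decompose node/3: 3 =?= 3,  5 =?= 5,  branch(Y, 5, 1) =?= branch(branch(false, unit, 1), 5, 1).
Delete trivial equation 3 =?= 3.
Delete trivial equation 5 =?= 5.
Decompose branch/3: Y =?= branch(false, unit, 1),  5 =?= 5,  1 =?= 1.
Bind Y := branch(false, unit, 1); no other remaining equation mentions Y.
Delete trivial equation 5 =?= 5.
Delete trivial equation 1 =?= 1.
Occurs check fails: S occurs in node(1, S, 3); the equation S =?= node(1, S, 3) has no finite solution.

FAIL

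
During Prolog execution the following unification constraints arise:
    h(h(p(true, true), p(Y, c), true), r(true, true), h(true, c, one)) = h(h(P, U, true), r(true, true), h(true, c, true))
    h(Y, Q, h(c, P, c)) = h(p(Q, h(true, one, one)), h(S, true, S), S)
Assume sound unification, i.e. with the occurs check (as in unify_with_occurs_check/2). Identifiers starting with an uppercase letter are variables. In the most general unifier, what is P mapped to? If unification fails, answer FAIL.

FAIL

Decompose h/3: h(p(true, true), p(Y, c), true) = h(P, U, true),  r(true, true) = r(true, true),  h(true, c, one) = h(true, c, true).
Decompose h/3: p(true, true) = P,  p(Y, c) = U,  true = true.
Bind P := p(true, true); substituting into the one remaining equation that mentions P gives: h(Y, Q, h(c, p(true, true), c)) = h(p(Q, h(true, one, one)), h(S, true, S), S).
Bind U := p(Y, c); no other remaining equation mentions U.
Delete trivial equation true = true.
Delete trivial equation r(true, true) = r(true, true).
Decompose h/3: true = true,  c = c,  one = true.
Delete trivial equation true = true.
Delete trivial equation c = c.
Clash: constants one and true differ; no unifier exists.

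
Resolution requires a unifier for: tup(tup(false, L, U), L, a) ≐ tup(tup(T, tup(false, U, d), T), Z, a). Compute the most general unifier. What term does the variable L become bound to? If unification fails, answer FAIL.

Decompose tup/3: tup(false, L, U) ≐ tup(T, tup(false, U, d), T),  L ≐ Z,  a ≐ a.
Decompose tup/3: false ≐ T,  L ≐ tup(false, U, d),  U ≐ T.
Bind T := false; substituting into the one remaining equation that mentions T gives: U ≐ false.
Bind L := tup(false, U, d); substituting into the one remaining equation that mentions L gives: tup(false, U, d) ≐ Z.
Bind U := false; substituting into the one remaining equation that mentions U gives: tup(false, false, d) ≐ Z. Substituting into the earlier binding gives L := tup(false, false, d).
Bind Z := tup(false, false, d); no other remaining equation mentions Z.
Delete trivial equation a ≐ a.
MGU = { T -> false, L -> tup(false, false, d), U -> false, Z -> tup(false, false, d) }, so L -> tup(false, false, d).

tup(false, false, d)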